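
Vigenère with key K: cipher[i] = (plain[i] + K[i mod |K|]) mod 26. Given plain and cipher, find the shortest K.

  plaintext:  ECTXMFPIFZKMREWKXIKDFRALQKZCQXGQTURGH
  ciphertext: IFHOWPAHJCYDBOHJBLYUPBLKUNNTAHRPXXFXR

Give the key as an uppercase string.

EDORKKLZ

  i= 0: I-E =  4 → E
  i= 1: F-C =  3 → D
  i= 2: H-T = 14 → O
  i= 3: O-X = 17 → R
  i= 4: W-M = 10 → K
  i= 5: P-F = 10 → K
  i= 6: A-P = 11 → L
  i= 7: H-I = 25 → Z
  i= 8: J-F =  4 → E
  i= 9: C-Z =  3 → D
  i=10: Y-K = 14 → O
  i=11: D-M = 17 → R
  i=12: B-R = 10 → K
  i=13: O-E = 10 → K
  i=14: H-W = 11 → L
  i=15: J-K = 25 → Z
  i=16: B-X =  4 → E
  i=17: L-I =  3 → D
  i=18: Y-K = 14 → O
  i=19: U-D = 17 → R
  i=20: P-F = 10 → K
  i=21: B-R = 10 → K
  i=22: L-A = 11 → L
  i=23: K-L = 25 → Z
  i=24: U-Q =  4 → E
  i=25: N-K =  3 → D
  i=26: N-Z = 14 → O
  i=27: T-C = 17 → R
  i=28: A-Q = 10 → K
  i=29: H-X = 10 → K
  i=30: R-G = 11 → L
  i=31: P-Q = 25 → Z
  i=32: X-T =  4 → E
  i=33: X-U =  3 → D
  i=34: F-R = 14 → O
  i=35: X-G = 17 → R
  i=36: R-H = 10 → K
  shifts repeat with period 8: EDORKKLZ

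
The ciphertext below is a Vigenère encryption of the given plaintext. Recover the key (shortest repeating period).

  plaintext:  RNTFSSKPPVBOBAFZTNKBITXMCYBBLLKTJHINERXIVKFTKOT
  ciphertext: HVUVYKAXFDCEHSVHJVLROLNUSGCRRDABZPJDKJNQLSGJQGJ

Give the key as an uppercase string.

  i= 0: H-R = 16 → Q
  i= 1: V-N =  8 → I
  i= 2: U-T =  1 → B
  i= 3: V-F = 16 → Q
  i= 4: Y-S =  6 → G
  i= 5: K-S = 18 → S
  i= 6: A-K = 16 → Q
  i= 7: X-P =  8 → I
  i= 8: F-P = 16 → Q
  i= 9: D-V =  8 → I
  i=10: C-B =  1 → B
  i=11: E-O = 16 → Q
  i=12: H-B =  6 → G
  i=13: S-A = 18 → S
  i=14: V-F = 16 → Q
  i=15: H-Z =  8 → I
  i=16: J-T = 16 → Q
  i=17: V-N =  8 → I
  i=18: L-K =  1 → B
  i=19: R-B = 16 → Q
  i=20: O-I =  6 → G
  i=21: L-T = 18 → S
  i=22: N-X = 16 → Q
  i=23: U-M =  8 → I
  i=24: S-C = 16 → Q
  i=25: G-Y =  8 → I
  i=26: C-B =  1 → B
  i=27: R-B = 16 → Q
  i=28: R-L =  6 → G
  i=29: D-L = 18 → S
  i=30: A-K = 16 → Q
  i=31: B-T =  8 → I
  i=32: Z-J = 16 → Q
  i=33: P-H =  8 → I
  i=34: J-I =  1 → B
  i=35: D-N = 16 → Q
  i=36: K-E =  6 → G
  i=37: J-R = 18 → S
  i=38: N-X = 16 → Q
  i=39: Q-I =  8 → I
  i=40: L-V = 16 → Q
  i=41: S-K =  8 → I
  i=42: G-F =  1 → B
  i=43: J-T = 16 → Q
  i=44: Q-K =  6 → G
  i=45: G-O = 18 → S
  i=46: J-T = 16 → Q
  shifts repeat with period 8: QIBQGSQI

QIBQGSQI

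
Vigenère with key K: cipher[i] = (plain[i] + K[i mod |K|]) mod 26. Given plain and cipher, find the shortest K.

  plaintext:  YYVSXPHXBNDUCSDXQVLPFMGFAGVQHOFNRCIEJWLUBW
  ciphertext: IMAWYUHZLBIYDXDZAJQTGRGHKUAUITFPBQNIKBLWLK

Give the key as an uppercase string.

  i= 0: I-Y = 10 → K
  i= 1: M-Y = 14 → O
  i= 2: A-V =  5 → F
  i= 3: W-S =  4 → E
  i= 4: Y-X =  1 → B
  i= 5: U-P =  5 → F
  i= 6: H-H =  0 → A
  i= 7: Z-X =  2 → C
  i= 8: L-B = 10 → K
  i= 9: B-N = 14 → O
  i=10: I-D =  5 → F
  i=11: Y-U =  4 → E
  i=12: D-C =  1 → B
  i=13: X-S =  5 → F
  i=14: D-D =  0 → A
  i=15: Z-X =  2 → C
  i=16: A-Q = 10 → K
  i=17: J-V = 14 → O
  i=18: Q-L =  5 → F
  i=19: T-P =  4 → E
  i=20: G-F =  1 → B
  i=21: R-M =  5 → F
  i=22: G-G =  0 → A
  i=23: H-F =  2 → C
  i=24: K-A = 10 → K
  i=25: U-G = 14 → O
  i=26: A-V =  5 → F
  i=27: U-Q =  4 → E
  i=28: I-H =  1 → B
  i=29: T-O =  5 → F
  i=30: F-F =  0 → A
  i=31: P-N =  2 → C
  i=32: B-R = 10 → K
  i=33: Q-C = 14 → O
  i=34: N-I =  5 → F
  i=35: I-E =  4 → E
  i=36: K-J =  1 → B
  i=37: B-W =  5 → F
  i=38: L-L =  0 → A
  i=39: W-U =  2 → C
  i=40: L-B = 10 → K
  i=41: K-W = 14 → O
  shifts repeat with period 8: KOFEBFAC

KOFEBFAC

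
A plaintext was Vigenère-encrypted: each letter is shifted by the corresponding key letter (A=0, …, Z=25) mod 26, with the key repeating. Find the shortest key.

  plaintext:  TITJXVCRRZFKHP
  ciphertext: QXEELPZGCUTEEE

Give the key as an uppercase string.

  i= 0: Q-T = 23 → X
  i= 1: X-I = 15 → P
  i= 2: E-T = 11 → L
  i= 3: E-J = 21 → V
  i= 4: L-X = 14 → O
  i= 5: P-V = 20 → U
  i= 6: Z-C = 23 → X
  i= 7: G-R = 15 → P
  i= 8: C-R = 11 → L
  i= 9: U-Z = 21 → V
  i=10: T-F = 14 → O
  i=11: E-K = 20 → U
  i=12: E-H = 23 → X
  i=13: E-P = 15 → P
  shifts repeat with period 6: XPLVOU

XPLVOU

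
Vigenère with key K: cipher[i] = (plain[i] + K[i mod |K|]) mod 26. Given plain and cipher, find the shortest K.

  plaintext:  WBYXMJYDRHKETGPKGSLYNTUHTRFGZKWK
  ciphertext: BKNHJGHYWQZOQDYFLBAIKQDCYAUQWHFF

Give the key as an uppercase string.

FJPKXXJV

  i= 0: B-W =  5 → F
  i= 1: K-B =  9 → J
  i= 2: N-Y = 15 → P
  i= 3: H-X = 10 → K
  i= 4: J-M = 23 → X
  i= 5: G-J = 23 → X
  i= 6: H-Y =  9 → J
  i= 7: Y-D = 21 → V
  i= 8: W-R =  5 → F
  i= 9: Q-H =  9 → J
  i=10: Z-K = 15 → P
  i=11: O-E = 10 → K
  i=12: Q-T = 23 → X
  i=13: D-G = 23 → X
  i=14: Y-P =  9 → J
  i=15: F-K = 21 → V
  i=16: L-G =  5 → F
  i=17: B-S =  9 → J
  i=18: A-L = 15 → P
  i=19: I-Y = 10 → K
  i=20: K-N = 23 → X
  i=21: Q-T = 23 → X
  i=22: D-U =  9 → J
  i=23: C-H = 21 → V
  i=24: Y-T =  5 → F
  i=25: A-R =  9 → J
  i=26: U-F = 15 → P
  i=27: Q-G = 10 → K
  i=28: W-Z = 23 → X
  i=29: H-K = 23 → X
  i=30: F-W =  9 → J
  i=31: F-K = 21 → V
  shifts repeat with period 8: FJPKXXJV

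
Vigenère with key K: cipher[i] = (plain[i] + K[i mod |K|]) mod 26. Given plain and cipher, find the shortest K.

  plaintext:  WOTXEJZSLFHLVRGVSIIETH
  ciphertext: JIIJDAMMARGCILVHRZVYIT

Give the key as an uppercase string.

NUPMZR

  i= 0: J-W = 13 → N
  i= 1: I-O = 20 → U
  i= 2: I-T = 15 → P
  i= 3: J-X = 12 → M
  i= 4: D-E = 25 → Z
  i= 5: A-J = 17 → R
  i= 6: M-Z = 13 → N
  i= 7: M-S = 20 → U
  i= 8: A-L = 15 → P
  i= 9: R-F = 12 → M
  i=10: G-H = 25 → Z
  i=11: C-L = 17 → R
  i=12: I-V = 13 → N
  i=13: L-R = 20 → U
  i=14: V-G = 15 → P
  i=15: H-V = 12 → M
  i=16: R-S = 25 → Z
  i=17: Z-I = 17 → R
  i=18: V-I = 13 → N
  i=19: Y-E = 20 → U
  i=20: I-T = 15 → P
  i=21: T-H = 12 → M
  shifts repeat with period 6: NUPMZR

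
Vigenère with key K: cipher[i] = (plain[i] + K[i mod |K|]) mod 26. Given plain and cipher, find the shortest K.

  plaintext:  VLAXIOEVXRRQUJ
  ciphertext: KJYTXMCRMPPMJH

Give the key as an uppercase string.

  i= 0: K-V = 15 → P
  i= 1: J-L = 24 → Y
  i= 2: Y-A = 24 → Y
  i= 3: T-X = 22 → W
  i= 4: X-I = 15 → P
  i= 5: M-O = 24 → Y
  i= 6: C-E = 24 → Y
  i= 7: R-V = 22 → W
  i= 8: M-X = 15 → P
  i= 9: P-R = 24 → Y
  i=10: P-R = 24 → Y
  i=11: M-Q = 22 → W
  i=12: J-U = 15 → P
  i=13: H-J = 24 → Y
  shifts repeat with period 4: PYYW

PYYW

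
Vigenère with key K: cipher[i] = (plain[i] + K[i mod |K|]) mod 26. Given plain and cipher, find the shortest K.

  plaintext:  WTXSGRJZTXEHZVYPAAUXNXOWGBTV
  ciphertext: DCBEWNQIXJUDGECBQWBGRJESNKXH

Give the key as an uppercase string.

HJEMQW

  i= 0: D-W =  7 → H
  i= 1: C-T =  9 → J
  i= 2: B-X =  4 → E
  i= 3: E-S = 12 → M
  i= 4: W-G = 16 → Q
  i= 5: N-R = 22 → W
  i= 6: Q-J =  7 → H
  i= 7: I-Z =  9 → J
  i= 8: X-T =  4 → E
  i= 9: J-X = 12 → M
  i=10: U-E = 16 → Q
  i=11: D-H = 22 → W
  i=12: G-Z =  7 → H
  i=13: E-V =  9 → J
  i=14: C-Y =  4 → E
  i=15: B-P = 12 → M
  i=16: Q-A = 16 → Q
  i=17: W-A = 22 → W
  i=18: B-U =  7 → H
  i=19: G-X =  9 → J
  i=20: R-N =  4 → E
  i=21: J-X = 12 → M
  i=22: E-O = 16 → Q
  i=23: S-W = 22 → W
  i=24: N-G =  7 → H
  i=25: K-B =  9 → J
  i=26: X-T =  4 → E
  i=27: H-V = 12 → M
  shifts repeat with period 6: HJEMQW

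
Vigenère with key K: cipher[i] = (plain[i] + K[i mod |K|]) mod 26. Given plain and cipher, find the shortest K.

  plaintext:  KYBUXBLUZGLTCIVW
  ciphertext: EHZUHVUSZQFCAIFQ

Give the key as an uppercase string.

UJYAK

  i= 0: E-K = 20 → U
  i= 1: H-Y =  9 → J
  i= 2: Z-B = 24 → Y
  i= 3: U-U =  0 → A
  i= 4: H-X = 10 → K
  i= 5: V-B = 20 → U
  i= 6: U-L =  9 → J
  i= 7: S-U = 24 → Y
  i= 8: Z-Z =  0 → A
  i= 9: Q-G = 10 → K
  i=10: F-L = 20 → U
  i=11: C-T =  9 → J
  i=12: A-C = 24 → Y
  i=13: I-I =  0 → A
  i=14: F-V = 10 → K
  i=15: Q-W = 20 → U
  shifts repeat with period 5: UJYAK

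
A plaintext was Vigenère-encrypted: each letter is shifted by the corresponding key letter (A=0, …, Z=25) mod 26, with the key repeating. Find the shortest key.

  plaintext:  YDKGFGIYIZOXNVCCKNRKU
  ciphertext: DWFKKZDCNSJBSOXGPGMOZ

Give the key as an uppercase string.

FTVE

  i= 0: D-Y =  5 → F
  i= 1: W-D = 19 → T
  i= 2: F-K = 21 → V
  i= 3: K-G =  4 → E
  i= 4: K-F =  5 → F
  i= 5: Z-G = 19 → T
  i= 6: D-I = 21 → V
  i= 7: C-Y =  4 → E
  i= 8: N-I =  5 → F
  i= 9: S-Z = 19 → T
  i=10: J-O = 21 → V
  i=11: B-X =  4 → E
  i=12: S-N =  5 → F
  i=13: O-V = 19 → T
  i=14: X-C = 21 → V
  i=15: G-C =  4 → E
  i=16: P-K =  5 → F
  i=17: G-N = 19 → T
  i=18: M-R = 21 → V
  i=19: O-K =  4 → E
  i=20: Z-U =  5 → F
  shifts repeat with period 4: FTVE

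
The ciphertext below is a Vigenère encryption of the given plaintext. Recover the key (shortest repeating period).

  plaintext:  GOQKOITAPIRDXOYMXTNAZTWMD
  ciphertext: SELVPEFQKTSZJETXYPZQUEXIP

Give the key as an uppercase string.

MQVLBW

  i= 0: S-G = 12 → M
  i= 1: E-O = 16 → Q
  i= 2: L-Q = 21 → V
  i= 3: V-K = 11 → L
  i= 4: P-O =  1 → B
  i= 5: E-I = 22 → W
  i= 6: F-T = 12 → M
  i= 7: Q-A = 16 → Q
  i= 8: K-P = 21 → V
  i= 9: T-I = 11 → L
  i=10: S-R =  1 → B
  i=11: Z-D = 22 → W
  i=12: J-X = 12 → M
  i=13: E-O = 16 → Q
  i=14: T-Y = 21 → V
  i=15: X-M = 11 → L
  i=16: Y-X =  1 → B
  i=17: P-T = 22 → W
  i=18: Z-N = 12 → M
  i=19: Q-A = 16 → Q
  i=20: U-Z = 21 → V
  i=21: E-T = 11 → L
  i=22: X-W =  1 → B
  i=23: I-M = 22 → W
  i=24: P-D = 12 → M
  shifts repeat with period 6: MQVLBW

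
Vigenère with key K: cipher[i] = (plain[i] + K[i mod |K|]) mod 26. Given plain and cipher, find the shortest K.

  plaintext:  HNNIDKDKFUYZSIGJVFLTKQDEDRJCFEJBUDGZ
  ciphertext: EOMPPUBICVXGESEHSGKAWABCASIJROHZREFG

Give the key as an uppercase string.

XBZHMKYY

  i= 0: E-H = 23 → X
  i= 1: O-N =  1 → B
  i= 2: M-N = 25 → Z
  i= 3: P-I =  7 → H
  i= 4: P-D = 12 → M
  i= 5: U-K = 10 → K
  i= 6: B-D = 24 → Y
  i= 7: I-K = 24 → Y
  i= 8: C-F = 23 → X
  i= 9: V-U =  1 → B
  i=10: X-Y = 25 → Z
  i=11: G-Z =  7 → H
  i=12: E-S = 12 → M
  i=13: S-I = 10 → K
  i=14: E-G = 24 → Y
  i=15: H-J = 24 → Y
  i=16: S-V = 23 → X
  i=17: G-F =  1 → B
  i=18: K-L = 25 → Z
  i=19: A-T =  7 → H
  i=20: W-K = 12 → M
  i=21: A-Q = 10 → K
  i=22: B-D = 24 → Y
  i=23: C-E = 24 → Y
  i=24: A-D = 23 → X
  i=25: S-R =  1 → B
  i=26: I-J = 25 → Z
  i=27: J-C =  7 → H
  i=28: R-F = 12 → M
  i=29: O-E = 10 → K
  i=30: H-J = 24 → Y
  i=31: Z-B = 24 → Y
  i=32: R-U = 23 → X
  i=33: E-D =  1 → B
  i=34: F-G = 25 → Z
  i=35: G-Z =  7 → H
  shifts repeat with period 8: XBZHMKYY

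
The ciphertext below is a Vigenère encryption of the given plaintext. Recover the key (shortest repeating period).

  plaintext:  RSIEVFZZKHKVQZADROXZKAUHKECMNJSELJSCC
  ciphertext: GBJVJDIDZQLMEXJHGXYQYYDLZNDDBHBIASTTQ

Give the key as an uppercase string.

  i= 0: G-R = 15 → P
  i= 1: B-S =  9 → J
  i= 2: J-I =  1 → B
  i= 3: V-E = 17 → R
  i= 4: J-V = 14 → O
  i= 5: D-F = 24 → Y
  i= 6: I-Z =  9 → J
  i= 7: D-Z =  4 → E
  i= 8: Z-K = 15 → P
  i= 9: Q-H =  9 → J
  i=10: L-K =  1 → B
  i=11: M-V = 17 → R
  i=12: E-Q = 14 → O
  i=13: X-Z = 24 → Y
  i=14: J-A =  9 → J
  i=15: H-D =  4 → E
  i=16: G-R = 15 → P
  i=17: X-O =  9 → J
  i=18: Y-X =  1 → B
  i=19: Q-Z = 17 → R
  i=20: Y-K = 14 → O
  i=21: Y-A = 24 → Y
  i=22: D-U =  9 → J
  i=23: L-H =  4 → E
  i=24: Z-K = 15 → P
  i=25: N-E =  9 → J
  i=26: D-C =  1 → B
  i=27: D-M = 17 → R
  i=28: B-N = 14 → O
  i=29: H-J = 24 → Y
  i=30: B-S =  9 → J
  i=31: I-E =  4 → E
  i=32: A-L = 15 → P
  i=33: S-J =  9 → J
  i=34: T-S =  1 → B
  i=35: T-C = 17 → R
  i=36: Q-C = 14 → O
  shifts repeat with period 8: PJBROYJE

PJBROYJE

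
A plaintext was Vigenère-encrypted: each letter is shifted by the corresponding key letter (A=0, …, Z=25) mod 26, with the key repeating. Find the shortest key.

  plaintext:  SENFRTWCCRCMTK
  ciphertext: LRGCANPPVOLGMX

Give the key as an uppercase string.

TNTXJU

  i= 0: L-S = 19 → T
  i= 1: R-E = 13 → N
  i= 2: G-N = 19 → T
  i= 3: C-F = 23 → X
  i= 4: A-R =  9 → J
  i= 5: N-T = 20 → U
  i= 6: P-W = 19 → T
  i= 7: P-C = 13 → N
  i= 8: V-C = 19 → T
  i= 9: O-R = 23 → X
  i=10: L-C =  9 → J
  i=11: G-M = 20 → U
  i=12: M-T = 19 → T
  i=13: X-K = 13 → N
  shifts repeat with period 6: TNTXJU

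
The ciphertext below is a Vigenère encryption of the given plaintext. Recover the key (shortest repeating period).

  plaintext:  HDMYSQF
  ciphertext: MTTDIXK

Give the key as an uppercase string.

FQH

  i= 0: M-H =  5 → F
  i= 1: T-D = 16 → Q
  i= 2: T-M =  7 → H
  i= 3: D-Y =  5 → F
  i= 4: I-S = 16 → Q
  i= 5: X-Q =  7 → H
  i= 6: K-F =  5 → F
  shifts repeat with period 3: FQH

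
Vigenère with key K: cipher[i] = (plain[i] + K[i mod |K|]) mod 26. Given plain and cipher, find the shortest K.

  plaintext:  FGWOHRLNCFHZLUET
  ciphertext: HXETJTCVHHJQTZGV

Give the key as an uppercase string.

  i= 0: H-F =  2 → C
  i= 1: X-G = 17 → R
  i= 2: E-W =  8 → I
  i= 3: T-O =  5 → F
  i= 4: J-H =  2 → C
  i= 5: T-R =  2 → C
  i= 6: C-L = 17 → R
  i= 7: V-N =  8 → I
  i= 8: H-C =  5 → F
  i= 9: H-F =  2 → C
  i=10: J-H =  2 → C
  i=11: Q-Z = 17 → R
  i=12: T-L =  8 → I
  i=13: Z-U =  5 → F
  i=14: G-E =  2 → C
  i=15: V-T =  2 → C
  shifts repeat with period 5: CRIFC

CRIFC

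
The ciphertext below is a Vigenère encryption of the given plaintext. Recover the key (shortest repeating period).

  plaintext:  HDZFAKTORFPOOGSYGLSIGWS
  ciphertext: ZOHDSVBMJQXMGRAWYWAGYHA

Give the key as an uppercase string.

  i= 0: Z-H = 18 → S
  i= 1: O-D = 11 → L
  i= 2: H-Z =  8 → I
  i= 3: D-F = 24 → Y
  i= 4: S-A = 18 → S
  i= 5: V-K = 11 → L
  i= 6: B-T =  8 → I
  i= 7: M-O = 24 → Y
  i= 8: J-R = 18 → S
  i= 9: Q-F = 11 → L
  i=10: X-P =  8 → I
  i=11: M-O = 24 → Y
  i=12: G-O = 18 → S
  i=13: R-G = 11 → L
  i=14: A-S =  8 → I
  i=15: W-Y = 24 → Y
  i=16: Y-G = 18 → S
  i=17: W-L = 11 → L
  i=18: A-S =  8 → I
  i=19: G-I = 24 → Y
  i=20: Y-G = 18 → S
  i=21: H-W = 11 → L
  i=22: A-S =  8 → I
  shifts repeat with period 4: SLIY

SLIY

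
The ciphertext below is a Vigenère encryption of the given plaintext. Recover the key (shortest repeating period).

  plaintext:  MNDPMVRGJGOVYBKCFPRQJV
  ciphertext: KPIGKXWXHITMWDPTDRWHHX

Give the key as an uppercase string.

YCFR

  i= 0: K-M = 24 → Y
  i= 1: P-N =  2 → C
  i= 2: I-D =  5 → F
  i= 3: G-P = 17 → R
  i= 4: K-M = 24 → Y
  i= 5: X-V =  2 → C
  i= 6: W-R =  5 → F
  i= 7: X-G = 17 → R
  i= 8: H-J = 24 → Y
  i= 9: I-G =  2 → C
  i=10: T-O =  5 → F
  i=11: M-V = 17 → R
  i=12: W-Y = 24 → Y
  i=13: D-B =  2 → C
  i=14: P-K =  5 → F
  i=15: T-C = 17 → R
  i=16: D-F = 24 → Y
  i=17: R-P =  2 → C
  i=18: W-R =  5 → F
  i=19: H-Q = 17 → R
  i=20: H-J = 24 → Y
  i=21: X-V =  2 → C
  shifts repeat with period 4: YCFR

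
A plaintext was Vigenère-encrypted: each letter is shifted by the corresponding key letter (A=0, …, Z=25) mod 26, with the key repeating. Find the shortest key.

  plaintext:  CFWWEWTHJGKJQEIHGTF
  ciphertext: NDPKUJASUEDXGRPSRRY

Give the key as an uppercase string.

LYTOQNHL

  i= 0: N-C = 11 → L
  i= 1: D-F = 24 → Y
  i= 2: P-W = 19 → T
  i= 3: K-W = 14 → O
  i= 4: U-E = 16 → Q
  i= 5: J-W = 13 → N
  i= 6: A-T =  7 → H
  i= 7: S-H = 11 → L
  i= 8: U-J = 11 → L
  i= 9: E-G = 24 → Y
  i=10: D-K = 19 → T
  i=11: X-J = 14 → O
  i=12: G-Q = 16 → Q
  i=13: R-E = 13 → N
  i=14: P-I =  7 → H
  i=15: S-H = 11 → L
  i=16: R-G = 11 → L
  i=17: R-T = 24 → Y
  i=18: Y-F = 19 → T
  shifts repeat with period 8: LYTOQNHL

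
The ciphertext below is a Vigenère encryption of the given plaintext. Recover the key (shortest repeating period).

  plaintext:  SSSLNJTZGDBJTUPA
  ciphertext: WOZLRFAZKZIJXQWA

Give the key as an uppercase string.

  i= 0: W-S =  4 → E
  i= 1: O-S = 22 → W
  i= 2: Z-S =  7 → H
  i= 3: L-L =  0 → A
  i= 4: R-N =  4 → E
  i= 5: F-J = 22 → W
  i= 6: A-T =  7 → H
  i= 7: Z-Z =  0 → A
  i= 8: K-G =  4 → E
  i= 9: Z-D = 22 → W
  i=10: I-B =  7 → H
  i=11: J-J =  0 → A
  i=12: X-T =  4 → E
  i=13: Q-U = 22 → W
  i=14: W-P =  7 → H
  i=15: A-A =  0 → A
  shifts repeat with period 4: EWHA

EWHA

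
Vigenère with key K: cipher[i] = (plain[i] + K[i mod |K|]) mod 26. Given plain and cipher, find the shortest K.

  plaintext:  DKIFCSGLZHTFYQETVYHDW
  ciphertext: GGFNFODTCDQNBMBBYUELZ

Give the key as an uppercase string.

  i= 0: G-D =  3 → D
  i= 1: G-K = 22 → W
  i= 2: F-I = 23 → X
  i= 3: N-F =  8 → I
  i= 4: F-C =  3 → D
  i= 5: O-S = 22 → W
  i= 6: D-G = 23 → X
  i= 7: T-L =  8 → I
  i= 8: C-Z =  3 → D
  i= 9: D-H = 22 → W
  i=10: Q-T = 23 → X
  i=11: N-F =  8 → I
  i=12: B-Y =  3 → D
  i=13: M-Q = 22 → W
  i=14: B-E = 23 → X
  i=15: B-T =  8 → I
  i=16: Y-V =  3 → D
  i=17: U-Y = 22 → W
  i=18: E-H = 23 → X
  i=19: L-D =  8 → I
  i=20: Z-W =  3 → D
  shifts repeat with period 4: DWXI

DWXI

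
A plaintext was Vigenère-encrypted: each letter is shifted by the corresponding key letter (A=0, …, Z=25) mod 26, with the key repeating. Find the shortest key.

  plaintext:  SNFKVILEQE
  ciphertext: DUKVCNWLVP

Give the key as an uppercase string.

LHF

  i= 0: D-S = 11 → L
  i= 1: U-N =  7 → H
  i= 2: K-F =  5 → F
  i= 3: V-K = 11 → L
  i= 4: C-V =  7 → H
  i= 5: N-I =  5 → F
  i= 6: W-L = 11 → L
  i= 7: L-E =  7 → H
  i= 8: V-Q =  5 → F
  i= 9: P-E = 11 → L
  shifts repeat with period 3: LHF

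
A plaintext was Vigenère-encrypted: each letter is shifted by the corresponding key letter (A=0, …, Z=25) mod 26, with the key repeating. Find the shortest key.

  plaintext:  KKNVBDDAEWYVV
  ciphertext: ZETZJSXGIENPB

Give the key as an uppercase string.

  i= 0: Z-K = 15 → P
  i= 1: E-K = 20 → U
  i= 2: T-N =  6 → G
  i= 3: Z-V =  4 → E
  i= 4: J-B =  8 → I
  i= 5: S-D = 15 → P
  i= 6: X-D = 20 → U
  i= 7: G-A =  6 → G
  i= 8: I-E =  4 → E
  i= 9: E-W =  8 → I
  i=10: N-Y = 15 → P
  i=11: P-V = 20 → U
  i=12: B-V =  6 → G
  shifts repeat with period 5: PUGEI

PUGEI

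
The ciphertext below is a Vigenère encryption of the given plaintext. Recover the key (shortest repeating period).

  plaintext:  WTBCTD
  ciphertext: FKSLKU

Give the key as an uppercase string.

JRR

  i= 0: F-W =  9 → J
  i= 1: K-T = 17 → R
  i= 2: S-B = 17 → R
  i= 3: L-C =  9 → J
  i= 4: K-T = 17 → R
  i= 5: U-D = 17 → R
  shifts repeat with period 3: JRR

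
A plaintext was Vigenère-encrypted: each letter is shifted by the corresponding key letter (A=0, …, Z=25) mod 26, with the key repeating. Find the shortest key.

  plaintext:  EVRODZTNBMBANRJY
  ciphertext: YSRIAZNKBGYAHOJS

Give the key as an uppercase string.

UXA

  i= 0: Y-E = 20 → U
  i= 1: S-V = 23 → X
  i= 2: R-R =  0 → A
  i= 3: I-O = 20 → U
  i= 4: A-D = 23 → X
  i= 5: Z-Z =  0 → A
  i= 6: N-T = 20 → U
  i= 7: K-N = 23 → X
  i= 8: B-B =  0 → A
  i= 9: G-M = 20 → U
  i=10: Y-B = 23 → X
  i=11: A-A =  0 → A
  i=12: H-N = 20 → U
  i=13: O-R = 23 → X
  i=14: J-J =  0 → A
  i=15: S-Y = 20 → U
  shifts repeat with period 3: UXA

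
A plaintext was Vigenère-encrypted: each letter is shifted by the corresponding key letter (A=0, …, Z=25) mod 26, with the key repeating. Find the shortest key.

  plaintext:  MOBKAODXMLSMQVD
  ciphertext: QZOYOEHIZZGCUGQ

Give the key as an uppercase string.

ELNOOQ

  i= 0: Q-M =  4 → E
  i= 1: Z-O = 11 → L
  i= 2: O-B = 13 → N
  i= 3: Y-K = 14 → O
  i= 4: O-A = 14 → O
  i= 5: E-O = 16 → Q
  i= 6: H-D =  4 → E
  i= 7: I-X = 11 → L
  i= 8: Z-M = 13 → N
  i= 9: Z-L = 14 → O
  i=10: G-S = 14 → O
  i=11: C-M = 16 → Q
  i=12: U-Q =  4 → E
  i=13: G-V = 11 → L
  i=14: Q-D = 13 → N
  shifts repeat with period 6: ELNOOQ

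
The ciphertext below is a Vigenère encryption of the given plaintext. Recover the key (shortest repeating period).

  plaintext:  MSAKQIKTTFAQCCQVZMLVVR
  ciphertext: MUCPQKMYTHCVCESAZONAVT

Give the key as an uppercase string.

ACCF

  i= 0: M-M =  0 → A
  i= 1: U-S =  2 → C
  i= 2: C-A =  2 → C
  i= 3: P-K =  5 → F
  i= 4: Q-Q =  0 → A
  i= 5: K-I =  2 → C
  i= 6: M-K =  2 → C
  i= 7: Y-T =  5 → F
  i= 8: T-T =  0 → A
  i= 9: H-F =  2 → C
  i=10: C-A =  2 → C
  i=11: V-Q =  5 → F
  i=12: C-C =  0 → A
  i=13: E-C =  2 → C
  i=14: S-Q =  2 → C
  i=15: A-V =  5 → F
  i=16: Z-Z =  0 → A
  i=17: O-M =  2 → C
  i=18: N-L =  2 → C
  i=19: A-V =  5 → F
  i=20: V-V =  0 → A
  i=21: T-R =  2 → C
  shifts repeat with period 4: ACCF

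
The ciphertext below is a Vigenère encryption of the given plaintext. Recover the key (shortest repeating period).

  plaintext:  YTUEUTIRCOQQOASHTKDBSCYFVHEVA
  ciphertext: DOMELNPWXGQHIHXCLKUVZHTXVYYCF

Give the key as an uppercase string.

  i= 0: D-Y =  5 → F
  i= 1: O-T = 21 → V
  i= 2: M-U = 18 → S
  i= 3: E-E =  0 → A
  i= 4: L-U = 17 → R
  i= 5: N-T = 20 → U
  i= 6: P-I =  7 → H
  i= 7: W-R =  5 → F
  i= 8: X-C = 21 → V
  i= 9: G-O = 18 → S
  i=10: Q-Q =  0 → A
  i=11: H-Q = 17 → R
  i=12: I-O = 20 → U
  i=13: H-A =  7 → H
  i=14: X-S =  5 → F
  i=15: C-H = 21 → V
  i=16: L-T = 18 → S
  i=17: K-K =  0 → A
  i=18: U-D = 17 → R
  i=19: V-B = 20 → U
  i=20: Z-S =  7 → H
  i=21: H-C =  5 → F
  i=22: T-Y = 21 → V
  i=23: X-F = 18 → S
  i=24: V-V =  0 → A
  i=25: Y-H = 17 → R
  i=26: Y-E = 20 → U
  i=27: C-V =  7 → H
  i=28: F-A =  5 → F
  shifts repeat with period 7: FVSARUH

FVSARUH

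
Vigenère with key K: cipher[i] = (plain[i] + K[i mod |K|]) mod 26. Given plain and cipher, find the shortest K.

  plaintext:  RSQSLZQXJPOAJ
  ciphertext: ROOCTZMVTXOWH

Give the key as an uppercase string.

AWYKI

  i= 0: R-R =  0 → A
  i= 1: O-S = 22 → W
  i= 2: O-Q = 24 → Y
  i= 3: C-S = 10 → K
  i= 4: T-L =  8 → I
  i= 5: Z-Z =  0 → A
  i= 6: M-Q = 22 → W
  i= 7: V-X = 24 → Y
  i= 8: T-J = 10 → K
  i= 9: X-P =  8 → I
  i=10: O-O =  0 → A
  i=11: W-A = 22 → W
  i=12: H-J = 24 → Y
  shifts repeat with period 5: AWYKI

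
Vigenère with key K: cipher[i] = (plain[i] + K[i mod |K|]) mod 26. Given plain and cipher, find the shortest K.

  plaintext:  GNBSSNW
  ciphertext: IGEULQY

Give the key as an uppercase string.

CTD

  i= 0: I-G =  2 → C
  i= 1: G-N = 19 → T
  i= 2: E-B =  3 → D
  i= 3: U-S =  2 → C
  i= 4: L-S = 19 → T
  i= 5: Q-N =  3 → D
  i= 6: Y-W =  2 → C
  shifts repeat with period 3: CTD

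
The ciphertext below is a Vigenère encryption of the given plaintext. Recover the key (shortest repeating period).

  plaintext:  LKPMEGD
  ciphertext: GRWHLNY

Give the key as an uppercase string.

  i= 0: G-L = 21 → V
  i= 1: R-K =  7 → H
  i= 2: W-P =  7 → H
  i= 3: H-M = 21 → V
  i= 4: L-E =  7 → H
  i= 5: N-G =  7 → H
  i= 6: Y-D = 21 → V
  shifts repeat with period 3: VHH

VHH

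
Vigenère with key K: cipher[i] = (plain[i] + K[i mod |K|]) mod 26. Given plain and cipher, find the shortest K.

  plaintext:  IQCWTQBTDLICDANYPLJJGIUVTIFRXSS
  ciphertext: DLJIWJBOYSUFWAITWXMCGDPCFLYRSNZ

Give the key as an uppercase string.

  i= 0: D-I = 21 → V
  i= 1: L-Q = 21 → V
  i= 2: J-C =  7 → H
  i= 3: I-W = 12 → M
  i= 4: W-T =  3 → D
  i= 5: J-Q = 19 → T
  i= 6: B-B =  0 → A
  i= 7: O-T = 21 → V
  i= 8: Y-D = 21 → V
  i= 9: S-L =  7 → H
  i=10: U-I = 12 → M
  i=11: F-C =  3 → D
  i=12: W-D = 19 → T
  i=13: A-A =  0 → A
  i=14: I-N = 21 → V
  i=15: T-Y = 21 → V
  i=16: W-P =  7 → H
  i=17: X-L = 12 → M
  i=18: M-J =  3 → D
  i=19: C-J = 19 → T
  i=20: G-G =  0 → A
  i=21: D-I = 21 → V
  i=22: P-U = 21 → V
  i=23: C-V =  7 → H
  i=24: F-T = 12 → M
  i=25: L-I =  3 → D
  i=26: Y-F = 19 → T
  i=27: R-R =  0 → A
  i=28: S-X = 21 → V
  i=29: N-S = 21 → V
  i=30: Z-S =  7 → H
  shifts repeat with period 7: VVHMDTA

VVHMDTA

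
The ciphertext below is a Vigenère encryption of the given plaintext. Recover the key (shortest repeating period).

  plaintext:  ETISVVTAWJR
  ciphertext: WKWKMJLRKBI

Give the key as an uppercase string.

  i= 0: W-E = 18 → S
  i= 1: K-T = 17 → R
  i= 2: W-I = 14 → O
  i= 3: K-S = 18 → S
  i= 4: M-V = 17 → R
  i= 5: J-V = 14 → O
  i= 6: L-T = 18 → S
  i= 7: R-A = 17 → R
  i= 8: K-W = 14 → O
  i= 9: B-J = 18 → S
  i=10: I-R = 17 → R
  shifts repeat with period 3: SRO

SRO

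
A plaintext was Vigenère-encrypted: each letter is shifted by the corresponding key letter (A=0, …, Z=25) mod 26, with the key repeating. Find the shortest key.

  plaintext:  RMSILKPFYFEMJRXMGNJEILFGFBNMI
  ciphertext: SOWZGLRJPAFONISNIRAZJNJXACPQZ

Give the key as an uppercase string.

BCERV

  i= 0: S-R =  1 → B
  i= 1: O-M =  2 → C
  i= 2: W-S =  4 → E
  i= 3: Z-I = 17 → R
  i= 4: G-L = 21 → V
  i= 5: L-K =  1 → B
  i= 6: R-P =  2 → C
  i= 7: J-F =  4 → E
  i= 8: P-Y = 17 → R
  i= 9: A-F = 21 → V
  i=10: F-E =  1 → B
  i=11: O-M =  2 → C
  i=12: N-J =  4 → E
  i=13: I-R = 17 → R
  i=14: S-X = 21 → V
  i=15: N-M =  1 → B
  i=16: I-G =  2 → C
  i=17: R-N =  4 → E
  i=18: A-J = 17 → R
  i=19: Z-E = 21 → V
  i=20: J-I =  1 → B
  i=21: N-L =  2 → C
  i=22: J-F =  4 → E
  i=23: X-G = 17 → R
  i=24: A-F = 21 → V
  i=25: C-B =  1 → B
  i=26: P-N =  2 → C
  i=27: Q-M =  4 → E
  i=28: Z-I = 17 → R
  shifts repeat with period 5: BCERV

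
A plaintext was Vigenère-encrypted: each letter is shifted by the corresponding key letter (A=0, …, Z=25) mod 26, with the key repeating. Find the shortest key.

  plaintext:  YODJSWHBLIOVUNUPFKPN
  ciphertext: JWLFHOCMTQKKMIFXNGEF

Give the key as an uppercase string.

LIIWPSV

  i= 0: J-Y = 11 → L
  i= 1: W-O =  8 → I
  i= 2: L-D =  8 → I
  i= 3: F-J = 22 → W
  i= 4: H-S = 15 → P
  i= 5: O-W = 18 → S
  i= 6: C-H = 21 → V
  i= 7: M-B = 11 → L
  i= 8: T-L =  8 → I
  i= 9: Q-I =  8 → I
  i=10: K-O = 22 → W
  i=11: K-V = 15 → P
  i=12: M-U = 18 → S
  i=13: I-N = 21 → V
  i=14: F-U = 11 → L
  i=15: X-P =  8 → I
  i=16: N-F =  8 → I
  i=17: G-K = 22 → W
  i=18: E-P = 15 → P
  i=19: F-N = 18 → S
  shifts repeat with period 7: LIIWPSV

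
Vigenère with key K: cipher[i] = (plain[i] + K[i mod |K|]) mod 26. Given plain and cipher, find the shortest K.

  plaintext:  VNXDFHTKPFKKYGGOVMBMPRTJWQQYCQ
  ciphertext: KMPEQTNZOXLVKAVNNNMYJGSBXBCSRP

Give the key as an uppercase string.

  i= 0: K-V = 15 → P
  i= 1: M-N = 25 → Z
  i= 2: P-X = 18 → S
  i= 3: E-D =  1 → B
  i= 4: Q-F = 11 → L
  i= 5: T-H = 12 → M
  i= 6: N-T = 20 → U
  i= 7: Z-K = 15 → P
  i= 8: O-P = 25 → Z
  i= 9: X-F = 18 → S
  i=10: L-K =  1 → B
  i=11: V-K = 11 → L
  i=12: K-Y = 12 → M
  i=13: A-G = 20 → U
  i=14: V-G = 15 → P
  i=15: N-O = 25 → Z
  i=16: N-V = 18 → S
  i=17: N-M =  1 → B
  i=18: M-B = 11 → L
  i=19: Y-M = 12 → M
  i=20: J-P = 20 → U
  i=21: G-R = 15 → P
  i=22: S-T = 25 → Z
  i=23: B-J = 18 → S
  i=24: X-W =  1 → B
  i=25: B-Q = 11 → L
  i=26: C-Q = 12 → M
  i=27: S-Y = 20 → U
  i=28: R-C = 15 → P
  i=29: P-Q = 25 → Z
  shifts repeat with period 7: PZSBLMU

PZSBLMU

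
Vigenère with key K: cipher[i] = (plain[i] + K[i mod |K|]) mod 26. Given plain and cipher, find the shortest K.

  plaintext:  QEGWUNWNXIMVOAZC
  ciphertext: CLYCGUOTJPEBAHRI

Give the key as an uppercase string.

MHSG

  i= 0: C-Q = 12 → M
  i= 1: L-E =  7 → H
  i= 2: Y-G = 18 → S
  i= 3: C-W =  6 → G
  i= 4: G-U = 12 → M
  i= 5: U-N =  7 → H
  i= 6: O-W = 18 → S
  i= 7: T-N =  6 → G
  i= 8: J-X = 12 → M
  i= 9: P-I =  7 → H
  i=10: E-M = 18 → S
  i=11: B-V =  6 → G
  i=12: A-O = 12 → M
  i=13: H-A =  7 → H
  i=14: R-Z = 18 → S
  i=15: I-C =  6 → G
  shifts repeat with period 4: MHSG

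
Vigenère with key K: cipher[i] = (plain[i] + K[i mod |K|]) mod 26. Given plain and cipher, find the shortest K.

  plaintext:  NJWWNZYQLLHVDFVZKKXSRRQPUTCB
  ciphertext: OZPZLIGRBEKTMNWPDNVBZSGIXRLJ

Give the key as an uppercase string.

BQTDYJI

  i= 0: O-N =  1 → B
  i= 1: Z-J = 16 → Q
  i= 2: P-W = 19 → T
  i= 3: Z-W =  3 → D
  i= 4: L-N = 24 → Y
  i= 5: I-Z =  9 → J
  i= 6: G-Y =  8 → I
  i= 7: R-Q =  1 → B
  i= 8: B-L = 16 → Q
  i= 9: E-L = 19 → T
  i=10: K-H =  3 → D
  i=11: T-V = 24 → Y
  i=12: M-D =  9 → J
  i=13: N-F =  8 → I
  i=14: W-V =  1 → B
  i=15: P-Z = 16 → Q
  i=16: D-K = 19 → T
  i=17: N-K =  3 → D
  i=18: V-X = 24 → Y
  i=19: B-S =  9 → J
  i=20: Z-R =  8 → I
  i=21: S-R =  1 → B
  i=22: G-Q = 16 → Q
  i=23: I-P = 19 → T
  i=24: X-U =  3 → D
  i=25: R-T = 24 → Y
  i=26: L-C =  9 → J
  i=27: J-B =  8 → I
  shifts repeat with period 7: BQTDYJI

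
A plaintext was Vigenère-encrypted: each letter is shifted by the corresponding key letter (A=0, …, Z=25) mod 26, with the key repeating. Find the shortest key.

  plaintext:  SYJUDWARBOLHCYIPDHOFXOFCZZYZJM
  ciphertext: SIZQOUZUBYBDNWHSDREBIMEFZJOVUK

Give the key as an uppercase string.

AKQWLYZD

  i= 0: S-S =  0 → A
  i= 1: I-Y = 10 → K
  i= 2: Z-J = 16 → Q
  i= 3: Q-U = 22 → W
  i= 4: O-D = 11 → L
  i= 5: U-W = 24 → Y
  i= 6: Z-A = 25 → Z
  i= 7: U-R =  3 → D
  i= 8: B-B =  0 → A
  i= 9: Y-O = 10 → K
  i=10: B-L = 16 → Q
  i=11: D-H = 22 → W
  i=12: N-C = 11 → L
  i=13: W-Y = 24 → Y
  i=14: H-I = 25 → Z
  i=15: S-P =  3 → D
  i=16: D-D =  0 → A
  i=17: R-H = 10 → K
  i=18: E-O = 16 → Q
  i=19: B-F = 22 → W
  i=20: I-X = 11 → L
  i=21: M-O = 24 → Y
  i=22: E-F = 25 → Z
  i=23: F-C =  3 → D
  i=24: Z-Z =  0 → A
  i=25: J-Z = 10 → K
  i=26: O-Y = 16 → Q
  i=27: V-Z = 22 → W
  i=28: U-J = 11 → L
  i=29: K-M = 24 → Y
  shifts repeat with period 8: AKQWLYZD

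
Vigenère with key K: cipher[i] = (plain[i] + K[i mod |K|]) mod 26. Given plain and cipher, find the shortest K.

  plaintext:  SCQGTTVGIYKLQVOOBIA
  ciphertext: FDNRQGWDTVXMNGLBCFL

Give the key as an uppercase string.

  i= 0: F-S = 13 → N
  i= 1: D-C =  1 → B
  i= 2: N-Q = 23 → X
  i= 3: R-G = 11 → L
  i= 4: Q-T = 23 → X
  i= 5: G-T = 13 → N
  i= 6: W-V =  1 → B
  i= 7: D-G = 23 → X
  i= 8: T-I = 11 → L
  i= 9: V-Y = 23 → X
  i=10: X-K = 13 → N
  i=11: M-L =  1 → B
  i=12: N-Q = 23 → X
  i=13: G-V = 11 → L
  i=14: L-O = 23 → X
  i=15: B-O = 13 → N
  i=16: C-B =  1 → B
  i=17: F-I = 23 → X
  i=18: L-A = 11 → L
  shifts repeat with period 5: NBXLX

NBXLX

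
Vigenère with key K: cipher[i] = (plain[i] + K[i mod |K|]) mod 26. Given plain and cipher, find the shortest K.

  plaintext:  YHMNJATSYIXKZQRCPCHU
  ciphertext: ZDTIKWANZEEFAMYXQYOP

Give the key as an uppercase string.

  i= 0: Z-Y =  1 → B
  i= 1: D-H = 22 → W
  i= 2: T-M =  7 → H
  i= 3: I-N = 21 → V
  i= 4: K-J =  1 → B
  i= 5: W-A = 22 → W
  i= 6: A-T =  7 → H
  i= 7: N-S = 21 → V
  i= 8: Z-Y =  1 → B
  i= 9: E-I = 22 → W
  i=10: E-X =  7 → H
  i=11: F-K = 21 → V
  i=12: A-Z =  1 → B
  i=13: M-Q = 22 → W
  i=14: Y-R =  7 → H
  i=15: X-C = 21 → V
  i=16: Q-P =  1 → B
  i=17: Y-C = 22 → W
  i=18: O-H =  7 → H
  i=19: P-U = 21 → V
  shifts repeat with period 4: BWHV

BWHV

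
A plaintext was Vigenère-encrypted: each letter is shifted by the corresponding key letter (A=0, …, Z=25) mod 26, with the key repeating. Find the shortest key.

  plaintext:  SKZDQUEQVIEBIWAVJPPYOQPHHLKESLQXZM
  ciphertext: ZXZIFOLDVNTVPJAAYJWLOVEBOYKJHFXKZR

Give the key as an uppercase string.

  i= 0: Z-S =  7 → H
  i= 1: X-K = 13 → N
  i= 2: Z-Z =  0 → A
  i= 3: I-D =  5 → F
  i= 4: F-Q = 15 → P
  i= 5: O-U = 20 → U
  i= 6: L-E =  7 → H
  i= 7: D-Q = 13 → N
  i= 8: V-V =  0 → A
  i= 9: N-I =  5 → F
  i=10: T-E = 15 → P
  i=11: V-B = 20 → U
  i=12: P-I =  7 → H
  i=13: J-W = 13 → N
  i=14: A-A =  0 → A
  i=15: A-V =  5 → F
  i=16: Y-J = 15 → P
  i=17: J-P = 20 → U
  i=18: W-P =  7 → H
  i=19: L-Y = 13 → N
  i=20: O-O =  0 → A
  i=21: V-Q =  5 → F
  i=22: E-P = 15 → P
  i=23: B-H = 20 → U
  i=24: O-H =  7 → H
  i=25: Y-L = 13 → N
  i=26: K-K =  0 → A
  i=27: J-E =  5 → F
  i=28: H-S = 15 → P
  i=29: F-L = 20 → U
  i=30: X-Q =  7 → H
  i=31: K-X = 13 → N
  i=32: Z-Z =  0 → A
  i=33: R-M =  5 → F
  shifts repeat with period 6: HNAFPU

HNAFPU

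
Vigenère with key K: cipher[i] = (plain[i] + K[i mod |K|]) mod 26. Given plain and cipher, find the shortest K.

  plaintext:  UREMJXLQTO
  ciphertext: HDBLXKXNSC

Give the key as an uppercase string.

NMXZO

  i= 0: H-U = 13 → N
  i= 1: D-R = 12 → M
  i= 2: B-E = 23 → X
  i= 3: L-M = 25 → Z
  i= 4: X-J = 14 → O
  i= 5: K-X = 13 → N
  i= 6: X-L = 12 → M
  i= 7: N-Q = 23 → X
  i= 8: S-T = 25 → Z
  i= 9: C-O = 14 → O
  shifts repeat with period 5: NMXZO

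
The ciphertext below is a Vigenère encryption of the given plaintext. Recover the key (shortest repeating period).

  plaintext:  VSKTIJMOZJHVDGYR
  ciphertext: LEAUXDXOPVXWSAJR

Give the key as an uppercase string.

QMQBPULA

  i= 0: L-V = 16 → Q
  i= 1: E-S = 12 → M
  i= 2: A-K = 16 → Q
  i= 3: U-T =  1 → B
  i= 4: X-I = 15 → P
  i= 5: D-J = 20 → U
  i= 6: X-M = 11 → L
  i= 7: O-O =  0 → A
  i= 8: P-Z = 16 → Q
  i= 9: V-J = 12 → M
  i=10: X-H = 16 → Q
  i=11: W-V =  1 → B
  i=12: S-D = 15 → P
  i=13: A-G = 20 → U
  i=14: J-Y = 11 → L
  i=15: R-R =  0 → A
  shifts repeat with period 8: QMQBPULA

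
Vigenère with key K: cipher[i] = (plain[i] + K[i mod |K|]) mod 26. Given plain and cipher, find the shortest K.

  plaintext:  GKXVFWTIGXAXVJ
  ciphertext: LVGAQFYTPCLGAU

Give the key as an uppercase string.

FLJ

  i= 0: L-G =  5 → F
  i= 1: V-K = 11 → L
  i= 2: G-X =  9 → J
  i= 3: A-V =  5 → F
  i= 4: Q-F = 11 → L
  i= 5: F-W =  9 → J
  i= 6: Y-T =  5 → F
  i= 7: T-I = 11 → L
  i= 8: P-G =  9 → J
  i= 9: C-X =  5 → F
  i=10: L-A = 11 → L
  i=11: G-X =  9 → J
  i=12: A-V =  5 → F
  i=13: U-J = 11 → L
  shifts repeat with period 3: FLJ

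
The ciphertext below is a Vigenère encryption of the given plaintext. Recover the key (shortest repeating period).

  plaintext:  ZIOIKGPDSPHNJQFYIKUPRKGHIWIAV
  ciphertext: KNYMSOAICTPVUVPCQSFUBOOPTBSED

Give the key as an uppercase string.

LFKEII

  i= 0: K-Z = 11 → L
  i= 1: N-I =  5 → F
  i= 2: Y-O = 10 → K
  i= 3: M-I =  4 → E
  i= 4: S-K =  8 → I
  i= 5: O-G =  8 → I
  i= 6: A-P = 11 → L
  i= 7: I-D =  5 → F
  i= 8: C-S = 10 → K
  i= 9: T-P =  4 → E
  i=10: P-H =  8 → I
  i=11: V-N =  8 → I
  i=12: U-J = 11 → L
  i=13: V-Q =  5 → F
  i=14: P-F = 10 → K
  i=15: C-Y =  4 → E
  i=16: Q-I =  8 → I
  i=17: S-K =  8 → I
  i=18: F-U = 11 → L
  i=19: U-P =  5 → F
  i=20: B-R = 10 → K
  i=21: O-K =  4 → E
  i=22: O-G =  8 → I
  i=23: P-H =  8 → I
  i=24: T-I = 11 → L
  i=25: B-W =  5 → F
  i=26: S-I = 10 → K
  i=27: E-A =  4 → E
  i=28: D-V =  8 → I
  shifts repeat with period 6: LFKEII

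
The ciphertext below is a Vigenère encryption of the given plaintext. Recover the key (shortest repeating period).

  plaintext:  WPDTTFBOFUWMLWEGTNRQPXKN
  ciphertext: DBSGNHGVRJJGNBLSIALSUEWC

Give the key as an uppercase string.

  i= 0: D-W =  7 → H
  i= 1: B-P = 12 → M
  i= 2: S-D = 15 → P
  i= 3: G-T = 13 → N
  i= 4: N-T = 20 → U
  i= 5: H-F =  2 → C
  i= 6: G-B =  5 → F
  i= 7: V-O =  7 → H
  i= 8: R-F = 12 → M
  i= 9: J-U = 15 → P
  i=10: J-W = 13 → N
  i=11: G-M = 20 → U
  i=12: N-L =  2 → C
  i=13: B-W =  5 → F
  i=14: L-E =  7 → H
  i=15: S-G = 12 → M
  i=16: I-T = 15 → P
  i=17: A-N = 13 → N
  i=18: L-R = 20 → U
  i=19: S-Q =  2 → C
  i=20: U-P =  5 → F
  i=21: E-X =  7 → H
  i=22: W-K = 12 → M
  i=23: C-N = 15 → P
  shifts repeat with period 7: HMPNUCF

HMPNUCF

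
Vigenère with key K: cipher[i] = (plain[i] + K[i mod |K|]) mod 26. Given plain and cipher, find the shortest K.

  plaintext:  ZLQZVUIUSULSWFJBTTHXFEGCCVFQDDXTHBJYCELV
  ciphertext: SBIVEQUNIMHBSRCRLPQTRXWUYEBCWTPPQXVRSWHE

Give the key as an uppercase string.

TQSWJWM

  i= 0: S-Z = 19 → T
  i= 1: B-L = 16 → Q
  i= 2: I-Q = 18 → S
  i= 3: V-Z = 22 → W
  i= 4: E-V =  9 → J
  i= 5: Q-U = 22 → W
  i= 6: U-I = 12 → M
  i= 7: N-U = 19 → T
  i= 8: I-S = 16 → Q
  i= 9: M-U = 18 → S
  i=10: H-L = 22 → W
  i=11: B-S =  9 → J
  i=12: S-W = 22 → W
  i=13: R-F = 12 → M
  i=14: C-J = 19 → T
  i=15: R-B = 16 → Q
  i=16: L-T = 18 → S
  i=17: P-T = 22 → W
  i=18: Q-H =  9 → J
  i=19: T-X = 22 → W
  i=20: R-F = 12 → M
  i=21: X-E = 19 → T
  i=22: W-G = 16 → Q
  i=23: U-C = 18 → S
  i=24: Y-C = 22 → W
  i=25: E-V =  9 → J
  i=26: B-F = 22 → W
  i=27: C-Q = 12 → M
  i=28: W-D = 19 → T
  i=29: T-D = 16 → Q
  i=30: P-X = 18 → S
  i=31: P-T = 22 → W
  i=32: Q-H =  9 → J
  i=33: X-B = 22 → W
  i=34: V-J = 12 → M
  i=35: R-Y = 19 → T
  i=36: S-C = 16 → Q
  i=37: W-E = 18 → S
  i=38: H-L = 22 → W
  i=39: E-V =  9 → J
  shifts repeat with period 7: TQSWJWM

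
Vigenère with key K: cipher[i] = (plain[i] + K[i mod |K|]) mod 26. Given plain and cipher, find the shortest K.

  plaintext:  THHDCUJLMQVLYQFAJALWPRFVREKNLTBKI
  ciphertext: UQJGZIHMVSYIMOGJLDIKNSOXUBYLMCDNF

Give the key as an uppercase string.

BJCDXOY

  i= 0: U-T =  1 → B
  i= 1: Q-H =  9 → J
  i= 2: J-H =  2 → C
  i= 3: G-D =  3 → D
  i= 4: Z-C = 23 → X
  i= 5: I-U = 14 → O
  i= 6: H-J = 24 → Y
  i= 7: M-L =  1 → B
  i= 8: V-M =  9 → J
  i= 9: S-Q =  2 → C
  i=10: Y-V =  3 → D
  i=11: I-L = 23 → X
  i=12: M-Y = 14 → O
  i=13: O-Q = 24 → Y
  i=14: G-F =  1 → B
  i=15: J-A =  9 → J
  i=16: L-J =  2 → C
  i=17: D-A =  3 → D
  i=18: I-L = 23 → X
  i=19: K-W = 14 → O
  i=20: N-P = 24 → Y
  i=21: S-R =  1 → B
  i=22: O-F =  9 → J
  i=23: X-V =  2 → C
  i=24: U-R =  3 → D
  i=25: B-E = 23 → X
  i=26: Y-K = 14 → O
  i=27: L-N = 24 → Y
  i=28: M-L =  1 → B
  i=29: C-T =  9 → J
  i=30: D-B =  2 → C
  i=31: N-K =  3 → D
  i=32: F-I = 23 → X
  shifts repeat with period 7: BJCDXOY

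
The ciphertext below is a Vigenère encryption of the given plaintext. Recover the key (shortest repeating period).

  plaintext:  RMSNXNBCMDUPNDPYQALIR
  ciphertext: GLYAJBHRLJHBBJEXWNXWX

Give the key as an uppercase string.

PZGNMOG

  i= 0: G-R = 15 → P
  i= 1: L-M = 25 → Z
  i= 2: Y-S =  6 → G
  i= 3: A-N = 13 → N
  i= 4: J-X = 12 → M
  i= 5: B-N = 14 → O
  i= 6: H-B =  6 → G
  i= 7: R-C = 15 → P
  i= 8: L-M = 25 → Z
  i= 9: J-D =  6 → G
  i=10: H-U = 13 → N
  i=11: B-P = 12 → M
  i=12: B-N = 14 → O
  i=13: J-D =  6 → G
  i=14: E-P = 15 → P
  i=15: X-Y = 25 → Z
  i=16: W-Q =  6 → G
  i=17: N-A = 13 → N
  i=18: X-L = 12 → M
  i=19: W-I = 14 → O
  i=20: X-R =  6 → G
  shifts repeat with period 7: PZGNMOG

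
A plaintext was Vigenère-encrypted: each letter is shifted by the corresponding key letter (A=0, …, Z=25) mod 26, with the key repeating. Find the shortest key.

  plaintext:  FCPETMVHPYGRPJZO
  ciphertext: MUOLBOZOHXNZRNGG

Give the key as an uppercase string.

  i= 0: M-F =  7 → H
  i= 1: U-C = 18 → S
  i= 2: O-P = 25 → Z
  i= 3: L-E =  7 → H
  i= 4: B-T =  8 → I
  i= 5: O-M =  2 → C
  i= 6: Z-V =  4 → E
  i= 7: O-H =  7 → H
  i= 8: H-P = 18 → S
  i= 9: X-Y = 25 → Z
  i=10: N-G =  7 → H
  i=11: Z-R =  8 → I
  i=12: R-P =  2 → C
  i=13: N-J =  4 → E
  i=14: G-Z =  7 → H
  i=15: G-O = 18 → S
  shifts repeat with period 7: HSZHICE

HSZHICE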